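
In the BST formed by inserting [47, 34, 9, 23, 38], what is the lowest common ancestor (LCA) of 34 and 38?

Tree insertion order: [47, 34, 9, 23, 38]
Tree (level-order array): [47, 34, None, 9, 38, None, 23]
In a BST, the LCA of p=34, q=38 is the first node v on the
root-to-leaf path with p <= v <= q (go left if both < v, right if both > v).
Walk from root:
  at 47: both 34 and 38 < 47, go left
  at 34: 34 <= 34 <= 38, this is the LCA
LCA = 34


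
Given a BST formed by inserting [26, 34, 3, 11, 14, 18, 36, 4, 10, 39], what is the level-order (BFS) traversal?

Tree insertion order: [26, 34, 3, 11, 14, 18, 36, 4, 10, 39]
Tree (level-order array): [26, 3, 34, None, 11, None, 36, 4, 14, None, 39, None, 10, None, 18]
BFS from the root, enqueuing left then right child of each popped node:
  queue [26] -> pop 26, enqueue [3, 34], visited so far: [26]
  queue [3, 34] -> pop 3, enqueue [11], visited so far: [26, 3]
  queue [34, 11] -> pop 34, enqueue [36], visited so far: [26, 3, 34]
  queue [11, 36] -> pop 11, enqueue [4, 14], visited so far: [26, 3, 34, 11]
  queue [36, 4, 14] -> pop 36, enqueue [39], visited so far: [26, 3, 34, 11, 36]
  queue [4, 14, 39] -> pop 4, enqueue [10], visited so far: [26, 3, 34, 11, 36, 4]
  queue [14, 39, 10] -> pop 14, enqueue [18], visited so far: [26, 3, 34, 11, 36, 4, 14]
  queue [39, 10, 18] -> pop 39, enqueue [none], visited so far: [26, 3, 34, 11, 36, 4, 14, 39]
  queue [10, 18] -> pop 10, enqueue [none], visited so far: [26, 3, 34, 11, 36, 4, 14, 39, 10]
  queue [18] -> pop 18, enqueue [none], visited so far: [26, 3, 34, 11, 36, 4, 14, 39, 10, 18]
Result: [26, 3, 34, 11, 36, 4, 14, 39, 10, 18]


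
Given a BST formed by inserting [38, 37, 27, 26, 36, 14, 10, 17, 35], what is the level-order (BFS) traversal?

Tree insertion order: [38, 37, 27, 26, 36, 14, 10, 17, 35]
Tree (level-order array): [38, 37, None, 27, None, 26, 36, 14, None, 35, None, 10, 17]
BFS from the root, enqueuing left then right child of each popped node:
  queue [38] -> pop 38, enqueue [37], visited so far: [38]
  queue [37] -> pop 37, enqueue [27], visited so far: [38, 37]
  queue [27] -> pop 27, enqueue [26, 36], visited so far: [38, 37, 27]
  queue [26, 36] -> pop 26, enqueue [14], visited so far: [38, 37, 27, 26]
  queue [36, 14] -> pop 36, enqueue [35], visited so far: [38, 37, 27, 26, 36]
  queue [14, 35] -> pop 14, enqueue [10, 17], visited so far: [38, 37, 27, 26, 36, 14]
  queue [35, 10, 17] -> pop 35, enqueue [none], visited so far: [38, 37, 27, 26, 36, 14, 35]
  queue [10, 17] -> pop 10, enqueue [none], visited so far: [38, 37, 27, 26, 36, 14, 35, 10]
  queue [17] -> pop 17, enqueue [none], visited so far: [38, 37, 27, 26, 36, 14, 35, 10, 17]
Result: [38, 37, 27, 26, 36, 14, 35, 10, 17]


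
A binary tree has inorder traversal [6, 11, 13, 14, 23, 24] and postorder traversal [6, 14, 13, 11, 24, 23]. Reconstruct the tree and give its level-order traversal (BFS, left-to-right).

Inorder:   [6, 11, 13, 14, 23, 24]
Postorder: [6, 14, 13, 11, 24, 23]
Algorithm: postorder visits root last, so walk postorder right-to-left;
each value is the root of the current inorder slice — split it at that
value, recurse on the right subtree first, then the left.
Recursive splits:
  root=23; inorder splits into left=[6, 11, 13, 14], right=[24]
  root=24; inorder splits into left=[], right=[]
  root=11; inorder splits into left=[6], right=[13, 14]
  root=13; inorder splits into left=[], right=[14]
  root=14; inorder splits into left=[], right=[]
  root=6; inorder splits into left=[], right=[]
Reconstructed level-order: [23, 11, 24, 6, 13, 14]


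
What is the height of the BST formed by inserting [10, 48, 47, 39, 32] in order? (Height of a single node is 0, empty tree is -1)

Insertion order: [10, 48, 47, 39, 32]
Tree (level-order array): [10, None, 48, 47, None, 39, None, 32]
Compute height bottom-up (empty subtree = -1):
  height(32) = 1 + max(-1, -1) = 0
  height(39) = 1 + max(0, -1) = 1
  height(47) = 1 + max(1, -1) = 2
  height(48) = 1 + max(2, -1) = 3
  height(10) = 1 + max(-1, 3) = 4
Height = 4


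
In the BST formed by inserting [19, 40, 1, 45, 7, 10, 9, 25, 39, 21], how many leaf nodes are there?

Tree built from: [19, 40, 1, 45, 7, 10, 9, 25, 39, 21]
Tree (level-order array): [19, 1, 40, None, 7, 25, 45, None, 10, 21, 39, None, None, 9]
Rule: A leaf has 0 children.
Per-node child counts:
  node 19: 2 child(ren)
  node 1: 1 child(ren)
  node 7: 1 child(ren)
  node 10: 1 child(ren)
  node 9: 0 child(ren)
  node 40: 2 child(ren)
  node 25: 2 child(ren)
  node 21: 0 child(ren)
  node 39: 0 child(ren)
  node 45: 0 child(ren)
Matching nodes: [9, 21, 39, 45]
Count of leaf nodes: 4


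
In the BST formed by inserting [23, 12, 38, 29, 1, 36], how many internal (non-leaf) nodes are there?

Tree built from: [23, 12, 38, 29, 1, 36]
Tree (level-order array): [23, 12, 38, 1, None, 29, None, None, None, None, 36]
Rule: An internal node has at least one child.
Per-node child counts:
  node 23: 2 child(ren)
  node 12: 1 child(ren)
  node 1: 0 child(ren)
  node 38: 1 child(ren)
  node 29: 1 child(ren)
  node 36: 0 child(ren)
Matching nodes: [23, 12, 38, 29]
Count of internal (non-leaf) nodes: 4


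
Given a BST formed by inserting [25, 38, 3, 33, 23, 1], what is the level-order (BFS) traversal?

Tree insertion order: [25, 38, 3, 33, 23, 1]
Tree (level-order array): [25, 3, 38, 1, 23, 33]
BFS from the root, enqueuing left then right child of each popped node:
  queue [25] -> pop 25, enqueue [3, 38], visited so far: [25]
  queue [3, 38] -> pop 3, enqueue [1, 23], visited so far: [25, 3]
  queue [38, 1, 23] -> pop 38, enqueue [33], visited so far: [25, 3, 38]
  queue [1, 23, 33] -> pop 1, enqueue [none], visited so far: [25, 3, 38, 1]
  queue [23, 33] -> pop 23, enqueue [none], visited so far: [25, 3, 38, 1, 23]
  queue [33] -> pop 33, enqueue [none], visited so far: [25, 3, 38, 1, 23, 33]
Result: [25, 3, 38, 1, 23, 33]


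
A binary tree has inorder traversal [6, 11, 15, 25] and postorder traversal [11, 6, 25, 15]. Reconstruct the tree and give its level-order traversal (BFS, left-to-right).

Inorder:   [6, 11, 15, 25]
Postorder: [11, 6, 25, 15]
Algorithm: postorder visits root last, so walk postorder right-to-left;
each value is the root of the current inorder slice — split it at that
value, recurse on the right subtree first, then the left.
Recursive splits:
  root=15; inorder splits into left=[6, 11], right=[25]
  root=25; inorder splits into left=[], right=[]
  root=6; inorder splits into left=[], right=[11]
  root=11; inorder splits into left=[], right=[]
Reconstructed level-order: [15, 6, 25, 11]


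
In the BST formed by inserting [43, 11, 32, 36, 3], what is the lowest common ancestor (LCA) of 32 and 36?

Tree insertion order: [43, 11, 32, 36, 3]
Tree (level-order array): [43, 11, None, 3, 32, None, None, None, 36]
In a BST, the LCA of p=32, q=36 is the first node v on the
root-to-leaf path with p <= v <= q (go left if both < v, right if both > v).
Walk from root:
  at 43: both 32 and 36 < 43, go left
  at 11: both 32 and 36 > 11, go right
  at 32: 32 <= 32 <= 36, this is the LCA
LCA = 32


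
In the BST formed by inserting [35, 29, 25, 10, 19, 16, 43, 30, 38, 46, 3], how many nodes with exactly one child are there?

Tree built from: [35, 29, 25, 10, 19, 16, 43, 30, 38, 46, 3]
Tree (level-order array): [35, 29, 43, 25, 30, 38, 46, 10, None, None, None, None, None, None, None, 3, 19, None, None, 16]
Rule: These are nodes with exactly 1 non-null child.
Per-node child counts:
  node 35: 2 child(ren)
  node 29: 2 child(ren)
  node 25: 1 child(ren)
  node 10: 2 child(ren)
  node 3: 0 child(ren)
  node 19: 1 child(ren)
  node 16: 0 child(ren)
  node 30: 0 child(ren)
  node 43: 2 child(ren)
  node 38: 0 child(ren)
  node 46: 0 child(ren)
Matching nodes: [25, 19]
Count of nodes with exactly one child: 2


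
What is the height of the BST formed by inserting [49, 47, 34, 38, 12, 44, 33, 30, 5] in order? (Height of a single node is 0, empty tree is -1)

Insertion order: [49, 47, 34, 38, 12, 44, 33, 30, 5]
Tree (level-order array): [49, 47, None, 34, None, 12, 38, 5, 33, None, 44, None, None, 30]
Compute height bottom-up (empty subtree = -1):
  height(5) = 1 + max(-1, -1) = 0
  height(30) = 1 + max(-1, -1) = 0
  height(33) = 1 + max(0, -1) = 1
  height(12) = 1 + max(0, 1) = 2
  height(44) = 1 + max(-1, -1) = 0
  height(38) = 1 + max(-1, 0) = 1
  height(34) = 1 + max(2, 1) = 3
  height(47) = 1 + max(3, -1) = 4
  height(49) = 1 + max(4, -1) = 5
Height = 5


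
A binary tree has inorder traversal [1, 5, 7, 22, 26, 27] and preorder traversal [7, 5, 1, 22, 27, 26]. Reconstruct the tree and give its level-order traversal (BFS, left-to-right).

Inorder:  [1, 5, 7, 22, 26, 27]
Preorder: [7, 5, 1, 22, 27, 26]
Algorithm: preorder visits root first, so consume preorder in order;
for each root, split the current inorder slice at that value into
left-subtree inorder and right-subtree inorder, then recurse.
Recursive splits:
  root=7; inorder splits into left=[1, 5], right=[22, 26, 27]
  root=5; inorder splits into left=[1], right=[]
  root=1; inorder splits into left=[], right=[]
  root=22; inorder splits into left=[], right=[26, 27]
  root=27; inorder splits into left=[26], right=[]
  root=26; inorder splits into left=[], right=[]
Reconstructed level-order: [7, 5, 22, 1, 27, 26]


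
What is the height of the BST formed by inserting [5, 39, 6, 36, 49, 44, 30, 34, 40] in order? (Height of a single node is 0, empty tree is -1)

Insertion order: [5, 39, 6, 36, 49, 44, 30, 34, 40]
Tree (level-order array): [5, None, 39, 6, 49, None, 36, 44, None, 30, None, 40, None, None, 34]
Compute height bottom-up (empty subtree = -1):
  height(34) = 1 + max(-1, -1) = 0
  height(30) = 1 + max(-1, 0) = 1
  height(36) = 1 + max(1, -1) = 2
  height(6) = 1 + max(-1, 2) = 3
  height(40) = 1 + max(-1, -1) = 0
  height(44) = 1 + max(0, -1) = 1
  height(49) = 1 + max(1, -1) = 2
  height(39) = 1 + max(3, 2) = 4
  height(5) = 1 + max(-1, 4) = 5
Height = 5


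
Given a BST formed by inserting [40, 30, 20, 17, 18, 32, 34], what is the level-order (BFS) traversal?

Tree insertion order: [40, 30, 20, 17, 18, 32, 34]
Tree (level-order array): [40, 30, None, 20, 32, 17, None, None, 34, None, 18]
BFS from the root, enqueuing left then right child of each popped node:
  queue [40] -> pop 40, enqueue [30], visited so far: [40]
  queue [30] -> pop 30, enqueue [20, 32], visited so far: [40, 30]
  queue [20, 32] -> pop 20, enqueue [17], visited so far: [40, 30, 20]
  queue [32, 17] -> pop 32, enqueue [34], visited so far: [40, 30, 20, 32]
  queue [17, 34] -> pop 17, enqueue [18], visited so far: [40, 30, 20, 32, 17]
  queue [34, 18] -> pop 34, enqueue [none], visited so far: [40, 30, 20, 32, 17, 34]
  queue [18] -> pop 18, enqueue [none], visited so far: [40, 30, 20, 32, 17, 34, 18]
Result: [40, 30, 20, 32, 17, 34, 18]


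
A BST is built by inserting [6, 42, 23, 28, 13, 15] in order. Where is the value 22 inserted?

Starting tree (level order): [6, None, 42, 23, None, 13, 28, None, 15]
Insertion path: 6 -> 42 -> 23 -> 13 -> 15
Result: insert 22 as right child of 15
Final tree (level order): [6, None, 42, 23, None, 13, 28, None, 15, None, None, None, 22]


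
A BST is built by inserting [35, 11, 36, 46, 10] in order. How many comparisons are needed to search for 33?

Search path for 33: 35 -> 11
Found: False
Comparisons: 2


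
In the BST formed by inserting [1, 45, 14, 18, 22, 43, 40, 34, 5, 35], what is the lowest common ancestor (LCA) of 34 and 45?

Tree insertion order: [1, 45, 14, 18, 22, 43, 40, 34, 5, 35]
Tree (level-order array): [1, None, 45, 14, None, 5, 18, None, None, None, 22, None, 43, 40, None, 34, None, None, 35]
In a BST, the LCA of p=34, q=45 is the first node v on the
root-to-leaf path with p <= v <= q (go left if both < v, right if both > v).
Walk from root:
  at 1: both 34 and 45 > 1, go right
  at 45: 34 <= 45 <= 45, this is the LCA
LCA = 45


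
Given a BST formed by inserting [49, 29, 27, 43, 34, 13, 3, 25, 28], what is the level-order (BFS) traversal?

Tree insertion order: [49, 29, 27, 43, 34, 13, 3, 25, 28]
Tree (level-order array): [49, 29, None, 27, 43, 13, 28, 34, None, 3, 25]
BFS from the root, enqueuing left then right child of each popped node:
  queue [49] -> pop 49, enqueue [29], visited so far: [49]
  queue [29] -> pop 29, enqueue [27, 43], visited so far: [49, 29]
  queue [27, 43] -> pop 27, enqueue [13, 28], visited so far: [49, 29, 27]
  queue [43, 13, 28] -> pop 43, enqueue [34], visited so far: [49, 29, 27, 43]
  queue [13, 28, 34] -> pop 13, enqueue [3, 25], visited so far: [49, 29, 27, 43, 13]
  queue [28, 34, 3, 25] -> pop 28, enqueue [none], visited so far: [49, 29, 27, 43, 13, 28]
  queue [34, 3, 25] -> pop 34, enqueue [none], visited so far: [49, 29, 27, 43, 13, 28, 34]
  queue [3, 25] -> pop 3, enqueue [none], visited so far: [49, 29, 27, 43, 13, 28, 34, 3]
  queue [25] -> pop 25, enqueue [none], visited so far: [49, 29, 27, 43, 13, 28, 34, 3, 25]
Result: [49, 29, 27, 43, 13, 28, 34, 3, 25]


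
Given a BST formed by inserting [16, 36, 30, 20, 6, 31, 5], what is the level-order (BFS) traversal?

Tree insertion order: [16, 36, 30, 20, 6, 31, 5]
Tree (level-order array): [16, 6, 36, 5, None, 30, None, None, None, 20, 31]
BFS from the root, enqueuing left then right child of each popped node:
  queue [16] -> pop 16, enqueue [6, 36], visited so far: [16]
  queue [6, 36] -> pop 6, enqueue [5], visited so far: [16, 6]
  queue [36, 5] -> pop 36, enqueue [30], visited so far: [16, 6, 36]
  queue [5, 30] -> pop 5, enqueue [none], visited so far: [16, 6, 36, 5]
  queue [30] -> pop 30, enqueue [20, 31], visited so far: [16, 6, 36, 5, 30]
  queue [20, 31] -> pop 20, enqueue [none], visited so far: [16, 6, 36, 5, 30, 20]
  queue [31] -> pop 31, enqueue [none], visited so far: [16, 6, 36, 5, 30, 20, 31]
Result: [16, 6, 36, 5, 30, 20, 31]


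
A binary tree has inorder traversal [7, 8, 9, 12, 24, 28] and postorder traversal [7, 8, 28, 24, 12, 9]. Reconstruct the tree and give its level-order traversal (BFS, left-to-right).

Inorder:   [7, 8, 9, 12, 24, 28]
Postorder: [7, 8, 28, 24, 12, 9]
Algorithm: postorder visits root last, so walk postorder right-to-left;
each value is the root of the current inorder slice — split it at that
value, recurse on the right subtree first, then the left.
Recursive splits:
  root=9; inorder splits into left=[7, 8], right=[12, 24, 28]
  root=12; inorder splits into left=[], right=[24, 28]
  root=24; inorder splits into left=[], right=[28]
  root=28; inorder splits into left=[], right=[]
  root=8; inorder splits into left=[7], right=[]
  root=7; inorder splits into left=[], right=[]
Reconstructed level-order: [9, 8, 12, 7, 24, 28]


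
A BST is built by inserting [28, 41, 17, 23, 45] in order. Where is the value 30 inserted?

Starting tree (level order): [28, 17, 41, None, 23, None, 45]
Insertion path: 28 -> 41
Result: insert 30 as left child of 41
Final tree (level order): [28, 17, 41, None, 23, 30, 45]


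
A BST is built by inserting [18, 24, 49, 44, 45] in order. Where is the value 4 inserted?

Starting tree (level order): [18, None, 24, None, 49, 44, None, None, 45]
Insertion path: 18
Result: insert 4 as left child of 18
Final tree (level order): [18, 4, 24, None, None, None, 49, 44, None, None, 45]


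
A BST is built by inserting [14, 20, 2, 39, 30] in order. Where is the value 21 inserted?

Starting tree (level order): [14, 2, 20, None, None, None, 39, 30]
Insertion path: 14 -> 20 -> 39 -> 30
Result: insert 21 as left child of 30
Final tree (level order): [14, 2, 20, None, None, None, 39, 30, None, 21]


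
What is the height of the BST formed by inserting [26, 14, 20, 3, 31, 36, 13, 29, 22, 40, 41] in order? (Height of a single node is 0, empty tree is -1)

Insertion order: [26, 14, 20, 3, 31, 36, 13, 29, 22, 40, 41]
Tree (level-order array): [26, 14, 31, 3, 20, 29, 36, None, 13, None, 22, None, None, None, 40, None, None, None, None, None, 41]
Compute height bottom-up (empty subtree = -1):
  height(13) = 1 + max(-1, -1) = 0
  height(3) = 1 + max(-1, 0) = 1
  height(22) = 1 + max(-1, -1) = 0
  height(20) = 1 + max(-1, 0) = 1
  height(14) = 1 + max(1, 1) = 2
  height(29) = 1 + max(-1, -1) = 0
  height(41) = 1 + max(-1, -1) = 0
  height(40) = 1 + max(-1, 0) = 1
  height(36) = 1 + max(-1, 1) = 2
  height(31) = 1 + max(0, 2) = 3
  height(26) = 1 + max(2, 3) = 4
Height = 4


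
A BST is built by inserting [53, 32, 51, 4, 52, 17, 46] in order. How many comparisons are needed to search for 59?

Search path for 59: 53
Found: False
Comparisons: 1


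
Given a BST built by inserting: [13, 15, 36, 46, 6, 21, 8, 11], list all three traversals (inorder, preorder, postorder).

Tree insertion order: [13, 15, 36, 46, 6, 21, 8, 11]
Tree (level-order array): [13, 6, 15, None, 8, None, 36, None, 11, 21, 46]
Inorder (L, root, R): [6, 8, 11, 13, 15, 21, 36, 46]
Preorder (root, L, R): [13, 6, 8, 11, 15, 36, 21, 46]
Postorder (L, R, root): [11, 8, 6, 21, 46, 36, 15, 13]


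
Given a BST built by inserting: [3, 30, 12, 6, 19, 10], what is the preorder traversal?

Tree insertion order: [3, 30, 12, 6, 19, 10]
Tree (level-order array): [3, None, 30, 12, None, 6, 19, None, 10]
Preorder traversal: [3, 30, 12, 6, 10, 19]


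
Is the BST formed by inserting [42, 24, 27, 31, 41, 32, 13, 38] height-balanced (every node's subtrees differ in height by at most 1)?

Tree (level-order array): [42, 24, None, 13, 27, None, None, None, 31, None, 41, 32, None, None, 38]
Definition: a tree is height-balanced if, at every node, |h(left) - h(right)| <= 1 (empty subtree has height -1).
Bottom-up per-node check:
  node 13: h_left=-1, h_right=-1, diff=0 [OK], height=0
  node 38: h_left=-1, h_right=-1, diff=0 [OK], height=0
  node 32: h_left=-1, h_right=0, diff=1 [OK], height=1
  node 41: h_left=1, h_right=-1, diff=2 [FAIL (|1--1|=2 > 1)], height=2
  node 31: h_left=-1, h_right=2, diff=3 [FAIL (|-1-2|=3 > 1)], height=3
  node 27: h_left=-1, h_right=3, diff=4 [FAIL (|-1-3|=4 > 1)], height=4
  node 24: h_left=0, h_right=4, diff=4 [FAIL (|0-4|=4 > 1)], height=5
  node 42: h_left=5, h_right=-1, diff=6 [FAIL (|5--1|=6 > 1)], height=6
Node 41 violates the condition: |1 - -1| = 2 > 1.
Result: Not balanced


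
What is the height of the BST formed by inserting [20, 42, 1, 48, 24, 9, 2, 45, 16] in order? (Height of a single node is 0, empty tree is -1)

Insertion order: [20, 42, 1, 48, 24, 9, 2, 45, 16]
Tree (level-order array): [20, 1, 42, None, 9, 24, 48, 2, 16, None, None, 45]
Compute height bottom-up (empty subtree = -1):
  height(2) = 1 + max(-1, -1) = 0
  height(16) = 1 + max(-1, -1) = 0
  height(9) = 1 + max(0, 0) = 1
  height(1) = 1 + max(-1, 1) = 2
  height(24) = 1 + max(-1, -1) = 0
  height(45) = 1 + max(-1, -1) = 0
  height(48) = 1 + max(0, -1) = 1
  height(42) = 1 + max(0, 1) = 2
  height(20) = 1 + max(2, 2) = 3
Height = 3


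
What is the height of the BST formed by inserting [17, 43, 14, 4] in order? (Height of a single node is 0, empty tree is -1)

Insertion order: [17, 43, 14, 4]
Tree (level-order array): [17, 14, 43, 4]
Compute height bottom-up (empty subtree = -1):
  height(4) = 1 + max(-1, -1) = 0
  height(14) = 1 + max(0, -1) = 1
  height(43) = 1 + max(-1, -1) = 0
  height(17) = 1 + max(1, 0) = 2
Height = 2


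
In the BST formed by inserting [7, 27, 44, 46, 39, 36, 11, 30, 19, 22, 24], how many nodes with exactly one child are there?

Tree built from: [7, 27, 44, 46, 39, 36, 11, 30, 19, 22, 24]
Tree (level-order array): [7, None, 27, 11, 44, None, 19, 39, 46, None, 22, 36, None, None, None, None, 24, 30]
Rule: These are nodes with exactly 1 non-null child.
Per-node child counts:
  node 7: 1 child(ren)
  node 27: 2 child(ren)
  node 11: 1 child(ren)
  node 19: 1 child(ren)
  node 22: 1 child(ren)
  node 24: 0 child(ren)
  node 44: 2 child(ren)
  node 39: 1 child(ren)
  node 36: 1 child(ren)
  node 30: 0 child(ren)
  node 46: 0 child(ren)
Matching nodes: [7, 11, 19, 22, 39, 36]
Count of nodes with exactly one child: 6


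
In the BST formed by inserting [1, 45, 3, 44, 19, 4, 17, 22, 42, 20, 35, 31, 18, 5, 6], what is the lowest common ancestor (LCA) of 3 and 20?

Tree insertion order: [1, 45, 3, 44, 19, 4, 17, 22, 42, 20, 35, 31, 18, 5, 6]
Tree (level-order array): [1, None, 45, 3, None, None, 44, 19, None, 4, 22, None, 17, 20, 42, 5, 18, None, None, 35, None, None, 6, None, None, 31]
In a BST, the LCA of p=3, q=20 is the first node v on the
root-to-leaf path with p <= v <= q (go left if both < v, right if both > v).
Walk from root:
  at 1: both 3 and 20 > 1, go right
  at 45: both 3 and 20 < 45, go left
  at 3: 3 <= 3 <= 20, this is the LCA
LCA = 3


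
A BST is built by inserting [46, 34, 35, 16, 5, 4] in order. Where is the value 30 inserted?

Starting tree (level order): [46, 34, None, 16, 35, 5, None, None, None, 4]
Insertion path: 46 -> 34 -> 16
Result: insert 30 as right child of 16
Final tree (level order): [46, 34, None, 16, 35, 5, 30, None, None, 4]


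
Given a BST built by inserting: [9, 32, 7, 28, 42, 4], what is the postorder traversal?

Tree insertion order: [9, 32, 7, 28, 42, 4]
Tree (level-order array): [9, 7, 32, 4, None, 28, 42]
Postorder traversal: [4, 7, 28, 42, 32, 9]


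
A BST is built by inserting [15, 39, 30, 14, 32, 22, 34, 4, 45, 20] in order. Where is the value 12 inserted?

Starting tree (level order): [15, 14, 39, 4, None, 30, 45, None, None, 22, 32, None, None, 20, None, None, 34]
Insertion path: 15 -> 14 -> 4
Result: insert 12 as right child of 4
Final tree (level order): [15, 14, 39, 4, None, 30, 45, None, 12, 22, 32, None, None, None, None, 20, None, None, 34]


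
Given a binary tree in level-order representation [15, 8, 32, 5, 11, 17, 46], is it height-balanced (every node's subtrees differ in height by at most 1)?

Tree (level-order array): [15, 8, 32, 5, 11, 17, 46]
Definition: a tree is height-balanced if, at every node, |h(left) - h(right)| <= 1 (empty subtree has height -1).
Bottom-up per-node check:
  node 5: h_left=-1, h_right=-1, diff=0 [OK], height=0
  node 11: h_left=-1, h_right=-1, diff=0 [OK], height=0
  node 8: h_left=0, h_right=0, diff=0 [OK], height=1
  node 17: h_left=-1, h_right=-1, diff=0 [OK], height=0
  node 46: h_left=-1, h_right=-1, diff=0 [OK], height=0
  node 32: h_left=0, h_right=0, diff=0 [OK], height=1
  node 15: h_left=1, h_right=1, diff=0 [OK], height=2
All nodes satisfy the balance condition.
Result: Balanced


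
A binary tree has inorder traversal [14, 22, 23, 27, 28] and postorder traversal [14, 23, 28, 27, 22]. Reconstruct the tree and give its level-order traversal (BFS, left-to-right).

Inorder:   [14, 22, 23, 27, 28]
Postorder: [14, 23, 28, 27, 22]
Algorithm: postorder visits root last, so walk postorder right-to-left;
each value is the root of the current inorder slice — split it at that
value, recurse on the right subtree first, then the left.
Recursive splits:
  root=22; inorder splits into left=[14], right=[23, 27, 28]
  root=27; inorder splits into left=[23], right=[28]
  root=28; inorder splits into left=[], right=[]
  root=23; inorder splits into left=[], right=[]
  root=14; inorder splits into left=[], right=[]
Reconstructed level-order: [22, 14, 27, 23, 28]


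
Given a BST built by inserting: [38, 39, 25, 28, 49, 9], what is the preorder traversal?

Tree insertion order: [38, 39, 25, 28, 49, 9]
Tree (level-order array): [38, 25, 39, 9, 28, None, 49]
Preorder traversal: [38, 25, 9, 28, 39, 49]


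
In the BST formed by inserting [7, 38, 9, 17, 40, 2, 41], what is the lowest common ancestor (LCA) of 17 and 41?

Tree insertion order: [7, 38, 9, 17, 40, 2, 41]
Tree (level-order array): [7, 2, 38, None, None, 9, 40, None, 17, None, 41]
In a BST, the LCA of p=17, q=41 is the first node v on the
root-to-leaf path with p <= v <= q (go left if both < v, right if both > v).
Walk from root:
  at 7: both 17 and 41 > 7, go right
  at 38: 17 <= 38 <= 41, this is the LCA
LCA = 38


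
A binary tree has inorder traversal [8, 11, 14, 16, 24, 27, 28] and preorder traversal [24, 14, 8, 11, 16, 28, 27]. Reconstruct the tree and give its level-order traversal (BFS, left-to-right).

Inorder:  [8, 11, 14, 16, 24, 27, 28]
Preorder: [24, 14, 8, 11, 16, 28, 27]
Algorithm: preorder visits root first, so consume preorder in order;
for each root, split the current inorder slice at that value into
left-subtree inorder and right-subtree inorder, then recurse.
Recursive splits:
  root=24; inorder splits into left=[8, 11, 14, 16], right=[27, 28]
  root=14; inorder splits into left=[8, 11], right=[16]
  root=8; inorder splits into left=[], right=[11]
  root=11; inorder splits into left=[], right=[]
  root=16; inorder splits into left=[], right=[]
  root=28; inorder splits into left=[27], right=[]
  root=27; inorder splits into left=[], right=[]
Reconstructed level-order: [24, 14, 28, 8, 16, 27, 11]


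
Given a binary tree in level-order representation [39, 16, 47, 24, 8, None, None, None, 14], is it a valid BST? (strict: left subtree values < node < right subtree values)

Level-order array: [39, 16, 47, 24, 8, None, None, None, 14]
Validate using subtree bounds (lo, hi): at each node, require lo < value < hi,
then recurse left with hi=value and right with lo=value.
Preorder trace (stopping at first violation):
  at node 39 with bounds (-inf, +inf): OK
  at node 16 with bounds (-inf, 39): OK
  at node 24 with bounds (-inf, 16): VIOLATION
Node 24 violates its bound: not (-inf < 24 < 16).
Result: Not a valid BST


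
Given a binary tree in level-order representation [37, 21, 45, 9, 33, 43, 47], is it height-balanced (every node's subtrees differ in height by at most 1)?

Tree (level-order array): [37, 21, 45, 9, 33, 43, 47]
Definition: a tree is height-balanced if, at every node, |h(left) - h(right)| <= 1 (empty subtree has height -1).
Bottom-up per-node check:
  node 9: h_left=-1, h_right=-1, diff=0 [OK], height=0
  node 33: h_left=-1, h_right=-1, diff=0 [OK], height=0
  node 21: h_left=0, h_right=0, diff=0 [OK], height=1
  node 43: h_left=-1, h_right=-1, diff=0 [OK], height=0
  node 47: h_left=-1, h_right=-1, diff=0 [OK], height=0
  node 45: h_left=0, h_right=0, diff=0 [OK], height=1
  node 37: h_left=1, h_right=1, diff=0 [OK], height=2
All nodes satisfy the balance condition.
Result: Balanced


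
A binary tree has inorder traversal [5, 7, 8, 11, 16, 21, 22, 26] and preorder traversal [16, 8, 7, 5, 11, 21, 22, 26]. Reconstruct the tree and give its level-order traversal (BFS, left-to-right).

Inorder:  [5, 7, 8, 11, 16, 21, 22, 26]
Preorder: [16, 8, 7, 5, 11, 21, 22, 26]
Algorithm: preorder visits root first, so consume preorder in order;
for each root, split the current inorder slice at that value into
left-subtree inorder and right-subtree inorder, then recurse.
Recursive splits:
  root=16; inorder splits into left=[5, 7, 8, 11], right=[21, 22, 26]
  root=8; inorder splits into left=[5, 7], right=[11]
  root=7; inorder splits into left=[5], right=[]
  root=5; inorder splits into left=[], right=[]
  root=11; inorder splits into left=[], right=[]
  root=21; inorder splits into left=[], right=[22, 26]
  root=22; inorder splits into left=[], right=[26]
  root=26; inorder splits into left=[], right=[]
Reconstructed level-order: [16, 8, 21, 7, 11, 22, 5, 26]


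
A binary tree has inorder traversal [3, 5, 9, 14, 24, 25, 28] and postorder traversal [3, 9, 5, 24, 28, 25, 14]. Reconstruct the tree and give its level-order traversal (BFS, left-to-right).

Inorder:   [3, 5, 9, 14, 24, 25, 28]
Postorder: [3, 9, 5, 24, 28, 25, 14]
Algorithm: postorder visits root last, so walk postorder right-to-left;
each value is the root of the current inorder slice — split it at that
value, recurse on the right subtree first, then the left.
Recursive splits:
  root=14; inorder splits into left=[3, 5, 9], right=[24, 25, 28]
  root=25; inorder splits into left=[24], right=[28]
  root=28; inorder splits into left=[], right=[]
  root=24; inorder splits into left=[], right=[]
  root=5; inorder splits into left=[3], right=[9]
  root=9; inorder splits into left=[], right=[]
  root=3; inorder splits into left=[], right=[]
Reconstructed level-order: [14, 5, 25, 3, 9, 24, 28]


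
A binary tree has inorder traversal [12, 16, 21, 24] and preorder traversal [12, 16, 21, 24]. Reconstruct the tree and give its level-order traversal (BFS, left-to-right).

Inorder:  [12, 16, 21, 24]
Preorder: [12, 16, 21, 24]
Algorithm: preorder visits root first, so consume preorder in order;
for each root, split the current inorder slice at that value into
left-subtree inorder and right-subtree inorder, then recurse.
Recursive splits:
  root=12; inorder splits into left=[], right=[16, 21, 24]
  root=16; inorder splits into left=[], right=[21, 24]
  root=21; inorder splits into left=[], right=[24]
  root=24; inorder splits into left=[], right=[]
Reconstructed level-order: [12, 16, 21, 24]


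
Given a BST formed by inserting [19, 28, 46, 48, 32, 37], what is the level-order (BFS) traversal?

Tree insertion order: [19, 28, 46, 48, 32, 37]
Tree (level-order array): [19, None, 28, None, 46, 32, 48, None, 37]
BFS from the root, enqueuing left then right child of each popped node:
  queue [19] -> pop 19, enqueue [28], visited so far: [19]
  queue [28] -> pop 28, enqueue [46], visited so far: [19, 28]
  queue [46] -> pop 46, enqueue [32, 48], visited so far: [19, 28, 46]
  queue [32, 48] -> pop 32, enqueue [37], visited so far: [19, 28, 46, 32]
  queue [48, 37] -> pop 48, enqueue [none], visited so far: [19, 28, 46, 32, 48]
  queue [37] -> pop 37, enqueue [none], visited so far: [19, 28, 46, 32, 48, 37]
Result: [19, 28, 46, 32, 48, 37]


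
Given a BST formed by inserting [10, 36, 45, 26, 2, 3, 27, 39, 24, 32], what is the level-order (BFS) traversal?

Tree insertion order: [10, 36, 45, 26, 2, 3, 27, 39, 24, 32]
Tree (level-order array): [10, 2, 36, None, 3, 26, 45, None, None, 24, 27, 39, None, None, None, None, 32]
BFS from the root, enqueuing left then right child of each popped node:
  queue [10] -> pop 10, enqueue [2, 36], visited so far: [10]
  queue [2, 36] -> pop 2, enqueue [3], visited so far: [10, 2]
  queue [36, 3] -> pop 36, enqueue [26, 45], visited so far: [10, 2, 36]
  queue [3, 26, 45] -> pop 3, enqueue [none], visited so far: [10, 2, 36, 3]
  queue [26, 45] -> pop 26, enqueue [24, 27], visited so far: [10, 2, 36, 3, 26]
  queue [45, 24, 27] -> pop 45, enqueue [39], visited so far: [10, 2, 36, 3, 26, 45]
  queue [24, 27, 39] -> pop 24, enqueue [none], visited so far: [10, 2, 36, 3, 26, 45, 24]
  queue [27, 39] -> pop 27, enqueue [32], visited so far: [10, 2, 36, 3, 26, 45, 24, 27]
  queue [39, 32] -> pop 39, enqueue [none], visited so far: [10, 2, 36, 3, 26, 45, 24, 27, 39]
  queue [32] -> pop 32, enqueue [none], visited so far: [10, 2, 36, 3, 26, 45, 24, 27, 39, 32]
Result: [10, 2, 36, 3, 26, 45, 24, 27, 39, 32]


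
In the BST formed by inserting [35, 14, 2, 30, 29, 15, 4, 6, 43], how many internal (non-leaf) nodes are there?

Tree built from: [35, 14, 2, 30, 29, 15, 4, 6, 43]
Tree (level-order array): [35, 14, 43, 2, 30, None, None, None, 4, 29, None, None, 6, 15]
Rule: An internal node has at least one child.
Per-node child counts:
  node 35: 2 child(ren)
  node 14: 2 child(ren)
  node 2: 1 child(ren)
  node 4: 1 child(ren)
  node 6: 0 child(ren)
  node 30: 1 child(ren)
  node 29: 1 child(ren)
  node 15: 0 child(ren)
  node 43: 0 child(ren)
Matching nodes: [35, 14, 2, 4, 30, 29]
Count of internal (non-leaf) nodes: 6


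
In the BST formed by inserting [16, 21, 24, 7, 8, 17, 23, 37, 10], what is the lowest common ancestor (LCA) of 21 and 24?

Tree insertion order: [16, 21, 24, 7, 8, 17, 23, 37, 10]
Tree (level-order array): [16, 7, 21, None, 8, 17, 24, None, 10, None, None, 23, 37]
In a BST, the LCA of p=21, q=24 is the first node v on the
root-to-leaf path with p <= v <= q (go left if both < v, right if both > v).
Walk from root:
  at 16: both 21 and 24 > 16, go right
  at 21: 21 <= 21 <= 24, this is the LCA
LCA = 21


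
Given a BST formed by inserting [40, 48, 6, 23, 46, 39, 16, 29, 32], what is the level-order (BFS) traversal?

Tree insertion order: [40, 48, 6, 23, 46, 39, 16, 29, 32]
Tree (level-order array): [40, 6, 48, None, 23, 46, None, 16, 39, None, None, None, None, 29, None, None, 32]
BFS from the root, enqueuing left then right child of each popped node:
  queue [40] -> pop 40, enqueue [6, 48], visited so far: [40]
  queue [6, 48] -> pop 6, enqueue [23], visited so far: [40, 6]
  queue [48, 23] -> pop 48, enqueue [46], visited so far: [40, 6, 48]
  queue [23, 46] -> pop 23, enqueue [16, 39], visited so far: [40, 6, 48, 23]
  queue [46, 16, 39] -> pop 46, enqueue [none], visited so far: [40, 6, 48, 23, 46]
  queue [16, 39] -> pop 16, enqueue [none], visited so far: [40, 6, 48, 23, 46, 16]
  queue [39] -> pop 39, enqueue [29], visited so far: [40, 6, 48, 23, 46, 16, 39]
  queue [29] -> pop 29, enqueue [32], visited so far: [40, 6, 48, 23, 46, 16, 39, 29]
  queue [32] -> pop 32, enqueue [none], visited so far: [40, 6, 48, 23, 46, 16, 39, 29, 32]
Result: [40, 6, 48, 23, 46, 16, 39, 29, 32]


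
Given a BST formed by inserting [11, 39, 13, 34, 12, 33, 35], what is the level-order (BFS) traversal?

Tree insertion order: [11, 39, 13, 34, 12, 33, 35]
Tree (level-order array): [11, None, 39, 13, None, 12, 34, None, None, 33, 35]
BFS from the root, enqueuing left then right child of each popped node:
  queue [11] -> pop 11, enqueue [39], visited so far: [11]
  queue [39] -> pop 39, enqueue [13], visited so far: [11, 39]
  queue [13] -> pop 13, enqueue [12, 34], visited so far: [11, 39, 13]
  queue [12, 34] -> pop 12, enqueue [none], visited so far: [11, 39, 13, 12]
  queue [34] -> pop 34, enqueue [33, 35], visited so far: [11, 39, 13, 12, 34]
  queue [33, 35] -> pop 33, enqueue [none], visited so far: [11, 39, 13, 12, 34, 33]
  queue [35] -> pop 35, enqueue [none], visited so far: [11, 39, 13, 12, 34, 33, 35]
Result: [11, 39, 13, 12, 34, 33, 35]


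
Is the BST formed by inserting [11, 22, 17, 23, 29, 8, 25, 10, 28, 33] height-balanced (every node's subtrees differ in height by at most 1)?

Tree (level-order array): [11, 8, 22, None, 10, 17, 23, None, None, None, None, None, 29, 25, 33, None, 28]
Definition: a tree is height-balanced if, at every node, |h(left) - h(right)| <= 1 (empty subtree has height -1).
Bottom-up per-node check:
  node 10: h_left=-1, h_right=-1, diff=0 [OK], height=0
  node 8: h_left=-1, h_right=0, diff=1 [OK], height=1
  node 17: h_left=-1, h_right=-1, diff=0 [OK], height=0
  node 28: h_left=-1, h_right=-1, diff=0 [OK], height=0
  node 25: h_left=-1, h_right=0, diff=1 [OK], height=1
  node 33: h_left=-1, h_right=-1, diff=0 [OK], height=0
  node 29: h_left=1, h_right=0, diff=1 [OK], height=2
  node 23: h_left=-1, h_right=2, diff=3 [FAIL (|-1-2|=3 > 1)], height=3
  node 22: h_left=0, h_right=3, diff=3 [FAIL (|0-3|=3 > 1)], height=4
  node 11: h_left=1, h_right=4, diff=3 [FAIL (|1-4|=3 > 1)], height=5
Node 23 violates the condition: |-1 - 2| = 3 > 1.
Result: Not balanced


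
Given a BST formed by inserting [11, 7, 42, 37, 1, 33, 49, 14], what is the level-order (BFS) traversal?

Tree insertion order: [11, 7, 42, 37, 1, 33, 49, 14]
Tree (level-order array): [11, 7, 42, 1, None, 37, 49, None, None, 33, None, None, None, 14]
BFS from the root, enqueuing left then right child of each popped node:
  queue [11] -> pop 11, enqueue [7, 42], visited so far: [11]
  queue [7, 42] -> pop 7, enqueue [1], visited so far: [11, 7]
  queue [42, 1] -> pop 42, enqueue [37, 49], visited so far: [11, 7, 42]
  queue [1, 37, 49] -> pop 1, enqueue [none], visited so far: [11, 7, 42, 1]
  queue [37, 49] -> pop 37, enqueue [33], visited so far: [11, 7, 42, 1, 37]
  queue [49, 33] -> pop 49, enqueue [none], visited so far: [11, 7, 42, 1, 37, 49]
  queue [33] -> pop 33, enqueue [14], visited so far: [11, 7, 42, 1, 37, 49, 33]
  queue [14] -> pop 14, enqueue [none], visited so far: [11, 7, 42, 1, 37, 49, 33, 14]
Result: [11, 7, 42, 1, 37, 49, 33, 14]


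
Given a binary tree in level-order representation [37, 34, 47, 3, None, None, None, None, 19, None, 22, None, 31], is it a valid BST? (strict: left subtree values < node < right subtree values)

Level-order array: [37, 34, 47, 3, None, None, None, None, 19, None, 22, None, 31]
Validate using subtree bounds (lo, hi): at each node, require lo < value < hi,
then recurse left with hi=value and right with lo=value.
Preorder trace (stopping at first violation):
  at node 37 with bounds (-inf, +inf): OK
  at node 34 with bounds (-inf, 37): OK
  at node 3 with bounds (-inf, 34): OK
  at node 19 with bounds (3, 34): OK
  at node 22 with bounds (19, 34): OK
  at node 31 with bounds (22, 34): OK
  at node 47 with bounds (37, +inf): OK
No violation found at any node.
Result: Valid BST


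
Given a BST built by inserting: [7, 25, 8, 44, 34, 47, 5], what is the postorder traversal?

Tree insertion order: [7, 25, 8, 44, 34, 47, 5]
Tree (level-order array): [7, 5, 25, None, None, 8, 44, None, None, 34, 47]
Postorder traversal: [5, 8, 34, 47, 44, 25, 7]


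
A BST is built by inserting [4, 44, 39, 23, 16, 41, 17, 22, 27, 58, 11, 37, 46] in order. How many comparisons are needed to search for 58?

Search path for 58: 4 -> 44 -> 58
Found: True
Comparisons: 3


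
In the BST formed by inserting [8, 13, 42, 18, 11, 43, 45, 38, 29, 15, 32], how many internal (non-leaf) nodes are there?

Tree built from: [8, 13, 42, 18, 11, 43, 45, 38, 29, 15, 32]
Tree (level-order array): [8, None, 13, 11, 42, None, None, 18, 43, 15, 38, None, 45, None, None, 29, None, None, None, None, 32]
Rule: An internal node has at least one child.
Per-node child counts:
  node 8: 1 child(ren)
  node 13: 2 child(ren)
  node 11: 0 child(ren)
  node 42: 2 child(ren)
  node 18: 2 child(ren)
  node 15: 0 child(ren)
  node 38: 1 child(ren)
  node 29: 1 child(ren)
  node 32: 0 child(ren)
  node 43: 1 child(ren)
  node 45: 0 child(ren)
Matching nodes: [8, 13, 42, 18, 38, 29, 43]
Count of internal (non-leaf) nodes: 7


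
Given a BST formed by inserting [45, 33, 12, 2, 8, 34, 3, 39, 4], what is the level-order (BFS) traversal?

Tree insertion order: [45, 33, 12, 2, 8, 34, 3, 39, 4]
Tree (level-order array): [45, 33, None, 12, 34, 2, None, None, 39, None, 8, None, None, 3, None, None, 4]
BFS from the root, enqueuing left then right child of each popped node:
  queue [45] -> pop 45, enqueue [33], visited so far: [45]
  queue [33] -> pop 33, enqueue [12, 34], visited so far: [45, 33]
  queue [12, 34] -> pop 12, enqueue [2], visited so far: [45, 33, 12]
  queue [34, 2] -> pop 34, enqueue [39], visited so far: [45, 33, 12, 34]
  queue [2, 39] -> pop 2, enqueue [8], visited so far: [45, 33, 12, 34, 2]
  queue [39, 8] -> pop 39, enqueue [none], visited so far: [45, 33, 12, 34, 2, 39]
  queue [8] -> pop 8, enqueue [3], visited so far: [45, 33, 12, 34, 2, 39, 8]
  queue [3] -> pop 3, enqueue [4], visited so far: [45, 33, 12, 34, 2, 39, 8, 3]
  queue [4] -> pop 4, enqueue [none], visited so far: [45, 33, 12, 34, 2, 39, 8, 3, 4]
Result: [45, 33, 12, 34, 2, 39, 8, 3, 4]


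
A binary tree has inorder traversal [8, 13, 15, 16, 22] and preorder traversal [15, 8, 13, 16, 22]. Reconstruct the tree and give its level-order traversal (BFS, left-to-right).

Inorder:  [8, 13, 15, 16, 22]
Preorder: [15, 8, 13, 16, 22]
Algorithm: preorder visits root first, so consume preorder in order;
for each root, split the current inorder slice at that value into
left-subtree inorder and right-subtree inorder, then recurse.
Recursive splits:
  root=15; inorder splits into left=[8, 13], right=[16, 22]
  root=8; inorder splits into left=[], right=[13]
  root=13; inorder splits into left=[], right=[]
  root=16; inorder splits into left=[], right=[22]
  root=22; inorder splits into left=[], right=[]
Reconstructed level-order: [15, 8, 16, 13, 22]


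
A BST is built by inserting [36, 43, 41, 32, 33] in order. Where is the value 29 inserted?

Starting tree (level order): [36, 32, 43, None, 33, 41]
Insertion path: 36 -> 32
Result: insert 29 as left child of 32
Final tree (level order): [36, 32, 43, 29, 33, 41]


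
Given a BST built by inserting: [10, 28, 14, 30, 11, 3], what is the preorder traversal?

Tree insertion order: [10, 28, 14, 30, 11, 3]
Tree (level-order array): [10, 3, 28, None, None, 14, 30, 11]
Preorder traversal: [10, 3, 28, 14, 11, 30]
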